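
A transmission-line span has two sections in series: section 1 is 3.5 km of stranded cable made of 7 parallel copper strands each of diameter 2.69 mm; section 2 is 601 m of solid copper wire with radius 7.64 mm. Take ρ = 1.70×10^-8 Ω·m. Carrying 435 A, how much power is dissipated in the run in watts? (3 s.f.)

2.94×10^5 W

Section 1: A_strand = π(1.3450e-03)² = 5.683e-06 m²; R₁ = ρL/(N·A_s) = (1.70×10^-8)(3500)/(7×5.683e-06) = 1.496 Ω
Section 2: A = πr² = π(7.6400e-03 m)² = 1.834e-04 m²
R₂ = (1.70×10^-8)(601)/(1.834e-04) = 0.05572 Ω
R = R₁ + R₂ = 1.551 Ω
P = I²R = (435)² × 1.551 = 2.94×10^5 W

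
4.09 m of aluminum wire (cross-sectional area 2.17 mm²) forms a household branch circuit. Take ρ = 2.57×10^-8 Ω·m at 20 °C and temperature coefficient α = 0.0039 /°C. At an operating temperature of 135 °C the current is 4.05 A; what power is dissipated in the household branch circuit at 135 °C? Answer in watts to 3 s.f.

A = 2.17 mm² = 2.170e-06 m²
R₍20₎ = ρL/A = (2.57×10^-8)(4.09)/(2.170e-06) = 0.04844 Ω
R₍135₎ = R₍20₎(1 + αΔT) = 0.04844 × (1 + 0.0039×115) = 0.07016 Ω
P = I²R = (4.05)² × 0.07016 = 1.15 W

1.15 W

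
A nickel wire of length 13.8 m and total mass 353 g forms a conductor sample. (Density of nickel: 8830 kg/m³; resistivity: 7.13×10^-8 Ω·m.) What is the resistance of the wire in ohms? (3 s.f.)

A = m/(density·L) = 0.353/(8830×13.8) = 2.8969e-06 m²
R = ρL/A = (7.13×10^-8)(13.8)/(2.8969e-06) = 0.340 Ω

0.340 Ω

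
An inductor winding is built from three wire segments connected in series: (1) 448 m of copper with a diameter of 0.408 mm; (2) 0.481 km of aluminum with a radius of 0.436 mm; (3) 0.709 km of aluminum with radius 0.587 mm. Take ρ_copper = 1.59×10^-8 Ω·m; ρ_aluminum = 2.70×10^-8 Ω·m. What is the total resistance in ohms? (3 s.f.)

Seg 1: A = π(d/2)² = π(2.0400e-04 m)² = 1.307e-07 m²
R_1 = (1.59×10^-8)(448)/(1.307e-07) = 54.48 Ω
Seg 2: A = πr² = π(4.3600e-04 m)² = 5.972e-07 m²
R_2 = (2.70×10^-8)(481)/(5.972e-07) = 21.75 Ω
Seg 3: A = πr² = π(5.8700e-04 m)² = 1.082e-06 m²
R_3 = (2.70×10^-8)(709)/(1.082e-06) = 17.68 Ω
R_total = R_1 + R_2 + R_3 = 93.9 Ω

93.9 Ω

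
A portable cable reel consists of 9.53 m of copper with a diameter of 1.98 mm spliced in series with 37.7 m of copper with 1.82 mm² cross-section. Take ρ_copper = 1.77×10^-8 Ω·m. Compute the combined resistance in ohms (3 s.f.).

Segment 1: A = π(d/2)² = π(9.9000e-04 m)² = 3.079e-06 m²
R₁ = ρL/A = (1.77×10^-8)(9.53)/(3.079e-06) = 0.05478 Ω
Segment 2: A = 1.82 mm² = 1.820e-06 m²
R₂ = (1.77×10^-8)(37.7)/(1.820e-06) = 0.3666 Ω
R = R₁ + R₂ = 0.421 Ω

0.421 Ω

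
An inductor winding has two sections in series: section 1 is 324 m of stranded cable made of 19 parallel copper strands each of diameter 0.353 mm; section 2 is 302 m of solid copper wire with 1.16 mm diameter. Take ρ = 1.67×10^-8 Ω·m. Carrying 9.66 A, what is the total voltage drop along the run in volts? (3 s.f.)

74.2 V

Section 1: A_strand = π(1.7650e-04)² = 9.787e-08 m²; R₁ = ρL/(N·A_s) = (1.67×10^-8)(324)/(19×9.787e-08) = 2.91 Ω
Section 2: A = π(d/2)² = π(5.8000e-04 m)² = 1.057e-06 m²
R₂ = (1.67×10^-8)(302)/(1.057e-06) = 4.772 Ω
R = R₁ + R₂ = 7.682 Ω
V = IR = 9.66 × 7.682 = 74.2 V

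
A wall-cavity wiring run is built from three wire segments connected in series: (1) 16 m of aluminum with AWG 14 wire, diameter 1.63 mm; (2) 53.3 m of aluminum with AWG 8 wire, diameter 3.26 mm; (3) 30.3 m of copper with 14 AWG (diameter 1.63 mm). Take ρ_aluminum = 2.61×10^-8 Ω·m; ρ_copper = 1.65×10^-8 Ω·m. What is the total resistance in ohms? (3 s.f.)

Seg 1: A = π(1.63/2 mm)² = π(8.1500e-04 m)² = 2.087e-06 m²
R_1 = (2.61×10^-8)(16)/(2.087e-06) = 0.2001 Ω
Seg 2: A = π(3.26/2 mm)² = π(1.6300e-03 m)² = 8.347e-06 m²
R_2 = (2.61×10^-8)(53.3)/(8.347e-06) = 0.1667 Ω
Seg 3: A = π(1.63/2 mm)² = π(8.1500e-04 m)² = 2.087e-06 m²
R_3 = (1.65×10^-8)(30.3)/(2.087e-06) = 0.2396 Ω
R_total = R_1 + R_2 + R_3 = 0.606 Ω

0.606 Ω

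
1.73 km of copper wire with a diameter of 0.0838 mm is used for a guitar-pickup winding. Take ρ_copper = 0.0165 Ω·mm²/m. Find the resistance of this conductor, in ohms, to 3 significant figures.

5180 Ω

ρ = 0.0165 Ω·mm²/m = 1.65×10^-8 Ω·m
A = π(d/2)² = π(4.1900e-05 m)² = 5.515e-09 m²
R = ρL/A = (1.65×10^-8)(1730 m)/(5.515e-09 m²) = 5180 Ω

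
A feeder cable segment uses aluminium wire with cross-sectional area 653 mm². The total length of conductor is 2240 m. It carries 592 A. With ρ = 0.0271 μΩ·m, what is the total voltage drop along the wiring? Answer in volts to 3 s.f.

ρ = 0.0271 μΩ·m = 2.71×10^-8 Ω·m
A = 653 mm² = 6.530e-04 m²
R = ρL/A = (2.71×10^-8)(2240)/(6.530e-04) = 0.09296 Ω
V = IR = 592 × 0.09296 = 55.0 V

55.0 V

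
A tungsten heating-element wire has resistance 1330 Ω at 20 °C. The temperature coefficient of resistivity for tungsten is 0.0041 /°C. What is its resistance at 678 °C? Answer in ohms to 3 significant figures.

ΔT = 678 − 20 = 658 °C
R = R₀(1 + αΔT) = 1330 × (1 + 0.0041×658) = 1330 × 3.698 = 4920 Ω

4920 Ω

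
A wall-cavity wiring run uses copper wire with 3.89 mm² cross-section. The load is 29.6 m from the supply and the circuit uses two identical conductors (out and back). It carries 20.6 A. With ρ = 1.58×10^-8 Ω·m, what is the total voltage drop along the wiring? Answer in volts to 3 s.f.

4.95 V

A = 3.89 mm² = 3.890e-06 m²
Total conductor length (both ways) L = 2 × 29.6 = 59.2 m
R = ρL/A = (1.58×10^-8)(59.2)/(3.890e-06) = 0.2405 Ω
V = IR = 20.6 × 0.2405 = 4.95 V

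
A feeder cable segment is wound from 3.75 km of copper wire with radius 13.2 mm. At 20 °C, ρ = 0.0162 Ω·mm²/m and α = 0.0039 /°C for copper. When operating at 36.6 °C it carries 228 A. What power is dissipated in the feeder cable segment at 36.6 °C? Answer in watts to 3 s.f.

6140 W

ρ = 0.0162 Ω·mm²/m = 1.62×10^-8 Ω·m
A = πr² = π(1.3200e-02 m)² = 5.474e-04 m²
R₍20₎ = ρL/A = (1.62×10^-8)(3750)/(5.474e-04) = 0.111 Ω
R₍36.6₎ = R₍20₎(1 + αΔT) = 0.111 × (1 + 0.0039×16.6) = 0.1182 Ω
P = I²R = (228)² × 0.1182 = 6140 W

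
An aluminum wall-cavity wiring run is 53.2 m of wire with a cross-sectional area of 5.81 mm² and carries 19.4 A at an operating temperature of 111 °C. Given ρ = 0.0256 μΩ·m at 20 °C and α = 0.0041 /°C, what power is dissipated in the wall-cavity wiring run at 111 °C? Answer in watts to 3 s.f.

121 W

ρ = 0.0256 μΩ·m = 2.56×10^-8 Ω·m
A = 5.81 mm² = 5.810e-06 m²
R₍20₎ = ρL/A = (2.56×10^-8)(53.2)/(5.810e-06) = 0.2344 Ω
R₍111₎ = R₍20₎(1 + αΔT) = 0.2344 × (1 + 0.0041×91) = 0.3219 Ω
P = I²R = (19.4)² × 0.3219 = 121 W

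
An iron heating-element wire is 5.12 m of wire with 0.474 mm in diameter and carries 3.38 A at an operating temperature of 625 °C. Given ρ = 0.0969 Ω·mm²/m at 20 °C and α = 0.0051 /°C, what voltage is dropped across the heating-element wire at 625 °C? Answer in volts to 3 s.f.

ρ = 0.0969 Ω·mm²/m = 9.69×10^-8 Ω·m
A = π(d/2)² = π(2.3700e-04 m)² = 1.765e-07 m²
R₍20₎ = ρL/A = (9.69×10^-8)(5.12)/(1.765e-07) = 2.812 Ω
R₍625₎ = R₍20₎(1 + αΔT) = 2.812 × (1 + 0.0051×605) = 11.49 Ω
V = IR = 3.38 × 11.49 = 38.8 V

38.8 V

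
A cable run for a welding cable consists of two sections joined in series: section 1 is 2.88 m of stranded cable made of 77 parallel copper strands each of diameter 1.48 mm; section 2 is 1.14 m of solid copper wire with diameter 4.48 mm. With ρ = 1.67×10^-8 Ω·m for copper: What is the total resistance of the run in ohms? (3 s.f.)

Section 1: A_strand = π(7.4000e-04)² = 1.720e-06 m²; R₁ = ρL/(N·A_s) = (1.67×10^-8)(2.88)/(77×1.720e-06) = 3.631×10^-4 Ω
Section 2: A = π(d/2)² = π(2.2400e-03 m)² = 1.576e-05 m²
R₂ = (1.67×10^-8)(1.14)/(1.576e-05) = 0.001208 Ω
R = R₁ + R₂ = 0.00157 Ω

0.00157 Ω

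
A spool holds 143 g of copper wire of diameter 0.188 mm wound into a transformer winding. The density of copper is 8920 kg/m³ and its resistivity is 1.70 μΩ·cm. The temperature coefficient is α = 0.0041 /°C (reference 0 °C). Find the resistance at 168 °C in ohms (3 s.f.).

597 Ω

ρ = 1.70 μΩ·cm = 1.70×10^-8 Ω·m
A = π(d/2)² = π(9.4000e-05 m)² = 2.7759e-08 m²
L = m/(density·A) = 0.143/(8920×2.7759e-08) = 577.5 m
R = ρL/A = (1.70×10^-8)(577.5)/(2.7759e-08) = 353.7 Ω
R(168 °C) = 353.7 × (1 + 0.0041×168) = 597 Ω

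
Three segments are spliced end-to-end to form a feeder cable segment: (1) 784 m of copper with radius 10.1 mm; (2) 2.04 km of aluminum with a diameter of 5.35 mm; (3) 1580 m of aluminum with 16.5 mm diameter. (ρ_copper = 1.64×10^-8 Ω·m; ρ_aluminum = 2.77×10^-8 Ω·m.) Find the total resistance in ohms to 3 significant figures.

Seg 1: A = πr² = π(1.0100e-02 m)² = 3.205e-04 m²
R_1 = (1.64×10^-8)(784)/(3.205e-04) = 0.04012 Ω
Seg 2: A = π(d/2)² = π(2.6750e-03 m)² = 2.248e-05 m²
R_2 = (2.77×10^-8)(2040)/(2.248e-05) = 2.514 Ω
Seg 3: A = π(d/2)² = π(8.2500e-03 m)² = 2.138e-04 m²
R_3 = (2.77×10^-8)(1580)/(2.138e-04) = 0.2047 Ω
R_total = R_1 + R_2 + R_3 = 2.76 Ω

2.76 Ω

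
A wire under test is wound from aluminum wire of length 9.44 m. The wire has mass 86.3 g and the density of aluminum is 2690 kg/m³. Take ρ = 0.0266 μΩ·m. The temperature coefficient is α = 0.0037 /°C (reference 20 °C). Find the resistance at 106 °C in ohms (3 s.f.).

ρ = 0.0266 μΩ·m = 2.66×10^-8 Ω·m
A = m/(density·L) = 0.0863/(2690×9.44) = 3.3985e-06 m²
R = ρL/A = (2.66×10^-8)(9.44)/(3.3985e-06) = 0.07389 Ω
R(106 °C) = 0.07389 × (1 + 0.0037×86) = 0.0974 Ω

0.0974 Ω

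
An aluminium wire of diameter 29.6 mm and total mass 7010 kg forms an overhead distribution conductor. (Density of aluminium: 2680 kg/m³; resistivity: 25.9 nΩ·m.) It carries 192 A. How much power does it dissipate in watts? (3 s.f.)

5270 W

ρ = 25.9 nΩ·m = 2.59×10^-8 Ω·m
A = π(d/2)² = π(1.4800e-02 m)² = 6.8813e-04 m²
L = m/(density·A) = 7010/(2680×6.8813e-04) = 3801 m
R = ρL/A = (2.59×10^-8)(3801)/(6.8813e-04) = 0.1431 Ω
P = I²R = (192)² × 0.1431 = 5270 W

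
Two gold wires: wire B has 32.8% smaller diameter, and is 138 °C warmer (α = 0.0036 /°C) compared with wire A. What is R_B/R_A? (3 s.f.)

R ∝ ρL/d² with ρ ∝ (1+αΔT), so R_B/R_A = (1 − 32.8/100)⁻² × (1 + 0.0036×138)
= 2.214 × 1.497 = 3.31

3.31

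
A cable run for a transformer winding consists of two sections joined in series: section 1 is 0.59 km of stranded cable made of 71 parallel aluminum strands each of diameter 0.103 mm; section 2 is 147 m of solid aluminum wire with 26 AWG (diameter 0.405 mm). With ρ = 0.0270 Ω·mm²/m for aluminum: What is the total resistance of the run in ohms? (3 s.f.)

ρ = 0.0270 Ω·mm²/m = 2.70×10^-8 Ω·m
Section 1: A_strand = π(5.1500e-05)² = 8.332e-09 m²; R₁ = ρL/(N·A_s) = (2.70×10^-8)(590)/(71×8.332e-09) = 26.93 Ω
Section 2: A = π(0.405/2 mm)² = π(2.0250e-04 m)² = 1.288e-07 m²
R₂ = (2.70×10^-8)(147)/(1.288e-07) = 30.81 Ω
R = R₁ + R₂ = 57.7 Ω

57.7 Ω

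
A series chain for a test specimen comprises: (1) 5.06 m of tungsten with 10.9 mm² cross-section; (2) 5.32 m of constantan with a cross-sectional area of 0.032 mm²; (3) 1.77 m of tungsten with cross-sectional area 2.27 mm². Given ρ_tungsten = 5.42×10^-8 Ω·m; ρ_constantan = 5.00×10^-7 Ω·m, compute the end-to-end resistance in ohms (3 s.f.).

83.2 Ω

Seg 1: A = 10.9 mm² = 1.090e-05 m²
R_1 = (5.42×10^-8)(5.06)/(1.090e-05) = 0.02516 Ω
Seg 2: A = 0.032 mm² = 3.200e-08 m²
R_2 = (5.00×10^-7)(5.32)/(3.200e-08) = 83.12 Ω
Seg 3: A = 2.27 mm² = 2.270e-06 m²
R_3 = (5.42×10^-8)(1.77)/(2.270e-06) = 0.04226 Ω
R_total = R_1 + R_2 + R_3 = 83.2 Ω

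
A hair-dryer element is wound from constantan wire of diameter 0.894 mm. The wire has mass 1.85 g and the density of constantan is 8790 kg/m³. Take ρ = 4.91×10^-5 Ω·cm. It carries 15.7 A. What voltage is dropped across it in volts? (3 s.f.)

4.12 V

ρ = 4.91×10^-5 Ω·cm = 4.91×10^-7 Ω·m
A = π(d/2)² = π(4.4700e-04 m)² = 6.2772e-07 m²
L = m/(density·A) = 0.00185/(8790×6.2772e-07) = 0.3353 m
R = ρL/A = (4.91×10^-7)(0.3353)/(6.2772e-07) = 0.2623 Ω
V = IR = 15.7 × 0.2623 = 4.12 V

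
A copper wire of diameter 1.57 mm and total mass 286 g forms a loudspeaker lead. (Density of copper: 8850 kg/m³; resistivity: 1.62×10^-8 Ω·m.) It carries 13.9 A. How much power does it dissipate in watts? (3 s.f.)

27.0 W

A = π(d/2)² = π(7.8500e-04 m)² = 1.9359e-06 m²
L = m/(density·A) = 0.286/(8850×1.9359e-06) = 16.69 m
R = ρL/A = (1.62×10^-8)(16.69)/(1.9359e-06) = 0.1397 Ω
P = I²R = (13.9)² × 0.1397 = 27.0 W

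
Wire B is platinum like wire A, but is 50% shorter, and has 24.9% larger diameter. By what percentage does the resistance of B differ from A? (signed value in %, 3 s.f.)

R ∝ L/d², so R_B/R_A = (1 − 50/100) × (1 + 24.9/100)⁻²
= 0.5 × 0.641 = 0.3205
(R_B − R_A)/R_A = 0.3205 − 1 = -67.9%

-67.9%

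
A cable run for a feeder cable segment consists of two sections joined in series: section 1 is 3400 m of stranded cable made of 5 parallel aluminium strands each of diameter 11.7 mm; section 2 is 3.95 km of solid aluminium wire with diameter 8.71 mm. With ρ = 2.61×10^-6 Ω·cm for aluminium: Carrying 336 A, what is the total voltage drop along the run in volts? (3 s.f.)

637 V

ρ = 2.61×10^-6 Ω·cm = 2.61×10^-8 Ω·m
Section 1: A_strand = π(5.8500e-03)² = 1.075e-04 m²; R₁ = ρL/(N·A_s) = (2.61×10^-8)(3400)/(5×1.075e-04) = 0.1651 Ω
Section 2: A = π(d/2)² = π(4.3550e-03 m)² = 5.958e-05 m²
R₂ = (2.61×10^-8)(3950)/(5.958e-05) = 1.73 Ω
R = R₁ + R₂ = 1.895 Ω
V = IR = 336 × 1.895 = 637 V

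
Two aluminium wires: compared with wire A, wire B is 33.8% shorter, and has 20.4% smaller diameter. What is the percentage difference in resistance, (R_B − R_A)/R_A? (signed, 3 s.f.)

4.48%

R ∝ L/d², so R_B/R_A = (1 − 33.8/100) × (1 − 20.4/100)⁻²
= 0.662 × 1.578 = 1.045
(R_B − R_A)/R_A = 1.045 − 1 = 4.48%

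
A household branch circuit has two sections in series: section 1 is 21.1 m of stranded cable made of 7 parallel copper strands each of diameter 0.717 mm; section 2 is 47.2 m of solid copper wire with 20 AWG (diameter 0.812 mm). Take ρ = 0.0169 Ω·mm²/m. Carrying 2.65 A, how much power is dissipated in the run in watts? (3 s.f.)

ρ = 0.0169 Ω·mm²/m = 1.69×10^-8 Ω·m
Section 1: A_strand = π(3.5850e-04)² = 4.038e-07 m²; R₁ = ρL/(N·A_s) = (1.69×10^-8)(21.1)/(7×4.038e-07) = 0.1262 Ω
Section 2: A = π(0.812/2 mm)² = π(4.0600e-04 m)² = 5.178e-07 m²
R₂ = (1.69×10^-8)(47.2)/(5.178e-07) = 1.54 Ω
R = R₁ + R₂ = 1.667 Ω
P = I²R = (2.65)² × 1.667 = 11.7 W

11.7 W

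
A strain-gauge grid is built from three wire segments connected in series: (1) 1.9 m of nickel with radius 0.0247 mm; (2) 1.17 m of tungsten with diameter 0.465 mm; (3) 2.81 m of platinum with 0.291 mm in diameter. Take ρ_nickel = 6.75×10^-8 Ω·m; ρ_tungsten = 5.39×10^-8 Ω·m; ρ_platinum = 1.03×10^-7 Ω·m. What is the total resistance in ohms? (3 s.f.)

Seg 1: A = πr² = π(2.4700e-05 m)² = 1.917e-09 m²
R_1 = (6.75×10^-8)(1.9)/(1.917e-09) = 66.91 Ω
Seg 2: A = π(d/2)² = π(2.3250e-04 m)² = 1.698e-07 m²
R_2 = (5.39×10^-8)(1.17)/(1.698e-07) = 0.3713 Ω
Seg 3: A = π(d/2)² = π(1.4550e-04 m)² = 6.651e-08 m²
R_3 = (1.03×10^-7)(2.81)/(6.651e-08) = 4.352 Ω
R_total = R_1 + R_2 + R_3 = 71.6 Ω

71.6 Ω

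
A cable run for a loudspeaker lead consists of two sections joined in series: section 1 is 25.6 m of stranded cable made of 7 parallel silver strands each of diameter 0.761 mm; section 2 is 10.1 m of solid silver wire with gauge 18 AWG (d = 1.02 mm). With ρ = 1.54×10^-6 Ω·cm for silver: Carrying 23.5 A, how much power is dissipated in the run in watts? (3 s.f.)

ρ = 1.54×10^-6 Ω·cm = 1.54×10^-8 Ω·m
Section 1: A_strand = π(3.8050e-04)² = 4.548e-07 m²; R₁ = ρL/(N·A_s) = (1.54×10^-8)(25.6)/(7×4.548e-07) = 0.1238 Ω
Section 2: A = π(1.02/2 mm)² = π(5.1000e-04 m)² = 8.171e-07 m²
R₂ = (1.54×10^-8)(10.1)/(8.171e-07) = 0.1903 Ω
R = R₁ + R₂ = 0.3142 Ω
P = I²R = (23.5)² × 0.3142 = 174 W

174 W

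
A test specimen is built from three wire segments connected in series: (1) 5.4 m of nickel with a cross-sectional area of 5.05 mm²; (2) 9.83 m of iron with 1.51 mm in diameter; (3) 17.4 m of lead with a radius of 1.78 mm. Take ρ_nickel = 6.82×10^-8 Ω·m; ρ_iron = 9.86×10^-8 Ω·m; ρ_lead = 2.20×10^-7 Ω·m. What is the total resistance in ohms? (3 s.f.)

Seg 1: A = 5.05 mm² = 5.050e-06 m²
R_1 = (6.82×10^-8)(5.4)/(5.050e-06) = 0.07293 Ω
Seg 2: A = π(d/2)² = π(7.5500e-04 m)² = 1.791e-06 m²
R_2 = (9.86×10^-8)(9.83)/(1.791e-06) = 0.5412 Ω
Seg 3: A = πr² = π(1.7800e-03 m)² = 9.954e-06 m²
R_3 = (2.20×10^-7)(17.4)/(9.954e-06) = 0.3846 Ω
R_total = R_1 + R_2 + R_3 = 0.999 Ω

0.999 Ω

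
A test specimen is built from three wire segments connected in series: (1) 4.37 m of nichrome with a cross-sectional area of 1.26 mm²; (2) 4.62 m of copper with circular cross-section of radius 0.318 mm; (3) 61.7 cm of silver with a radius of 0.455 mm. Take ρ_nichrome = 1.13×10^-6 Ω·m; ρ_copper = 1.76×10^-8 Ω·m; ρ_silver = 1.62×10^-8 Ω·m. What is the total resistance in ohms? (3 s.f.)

4.19 Ω

Seg 1: A = 1.26 mm² = 1.260e-06 m²
R_1 = (1.13×10^-6)(4.37)/(1.260e-06) = 3.919 Ω
Seg 2: A = πr² = π(3.1800e-04 m)² = 3.177e-07 m²
R_2 = (1.76×10^-8)(4.62)/(3.177e-07) = 0.2559 Ω
Seg 3: A = πr² = π(4.5500e-04 m)² = 6.504e-07 m²
R_3 = (1.62×10^-8)(0.617)/(6.504e-07) = 0.01537 Ω
R_total = R_1 + R_2 + R_3 = 4.19 Ω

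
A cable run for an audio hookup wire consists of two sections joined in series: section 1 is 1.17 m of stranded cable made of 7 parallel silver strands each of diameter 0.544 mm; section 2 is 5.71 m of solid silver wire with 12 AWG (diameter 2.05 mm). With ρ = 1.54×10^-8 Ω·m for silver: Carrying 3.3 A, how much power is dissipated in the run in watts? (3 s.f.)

Section 1: A_strand = π(2.7200e-04)² = 2.324e-07 m²; R₁ = ρL/(N·A_s) = (1.54×10^-8)(1.17)/(7×2.324e-07) = 0.01107 Ω
Section 2: A = π(2.05/2 mm)² = π(1.0250e-03 m)² = 3.301e-06 m²
R₂ = (1.54×10^-8)(5.71)/(3.301e-06) = 0.02664 Ω
R = R₁ + R₂ = 0.03772 Ω
P = I²R = (3.3)² × 0.03772 = 0.411 W

0.411 W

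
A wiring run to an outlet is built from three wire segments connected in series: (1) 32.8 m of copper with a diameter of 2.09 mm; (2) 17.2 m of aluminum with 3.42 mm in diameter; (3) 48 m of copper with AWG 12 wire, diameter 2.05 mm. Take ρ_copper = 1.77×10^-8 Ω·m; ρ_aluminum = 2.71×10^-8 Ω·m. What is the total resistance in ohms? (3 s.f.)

0.477 Ω

Seg 1: A = π(d/2)² = π(1.0450e-03 m)² = 3.431e-06 m²
R_1 = (1.77×10^-8)(32.8)/(3.431e-06) = 0.1692 Ω
Seg 2: A = π(d/2)² = π(1.7100e-03 m)² = 9.186e-06 m²
R_2 = (2.71×10^-8)(17.2)/(9.186e-06) = 0.05074 Ω
Seg 3: A = π(2.05/2 mm)² = π(1.0250e-03 m)² = 3.301e-06 m²
R_3 = (1.77×10^-8)(48)/(3.301e-06) = 0.2574 Ω
R_total = R_1 + R_2 + R_3 = 0.477 Ω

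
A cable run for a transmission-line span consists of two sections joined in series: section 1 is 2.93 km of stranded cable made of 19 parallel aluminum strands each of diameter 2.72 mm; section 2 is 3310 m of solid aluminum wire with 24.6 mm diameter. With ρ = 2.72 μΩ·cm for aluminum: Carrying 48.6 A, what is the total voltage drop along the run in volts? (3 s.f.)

44.3 V

ρ = 2.72 μΩ·cm = 2.72×10^-8 Ω·m
Section 1: A_strand = π(1.3600e-03)² = 5.811e-06 m²; R₁ = ρL/(N·A_s) = (2.72×10^-8)(2930)/(19×5.811e-06) = 0.7219 Ω
Section 2: A = π(d/2)² = π(1.2300e-02 m)² = 4.753e-04 m²
R₂ = (2.72×10^-8)(3310)/(4.753e-04) = 0.1894 Ω
R = R₁ + R₂ = 0.9113 Ω
V = IR = 48.6 × 0.9113 = 44.3 V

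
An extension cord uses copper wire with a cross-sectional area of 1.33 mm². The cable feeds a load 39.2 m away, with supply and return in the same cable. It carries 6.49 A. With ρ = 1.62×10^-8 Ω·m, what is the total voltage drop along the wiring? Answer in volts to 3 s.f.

6.20 V

A = 1.33 mm² = 1.330e-06 m²
Total conductor length (both ways) L = 2 × 39.2 = 78.4 m
R = ρL/A = (1.62×10^-8)(78.4)/(1.330e-06) = 0.9549 Ω
V = IR = 6.49 × 0.9549 = 6.20 V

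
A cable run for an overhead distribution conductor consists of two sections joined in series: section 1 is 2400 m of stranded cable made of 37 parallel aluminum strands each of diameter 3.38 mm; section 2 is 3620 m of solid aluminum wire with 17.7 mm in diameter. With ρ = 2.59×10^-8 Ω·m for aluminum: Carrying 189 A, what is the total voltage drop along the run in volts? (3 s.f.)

107 V

Section 1: A_strand = π(1.6900e-03)² = 8.973e-06 m²; R₁ = ρL/(N·A_s) = (2.59×10^-8)(2400)/(37×8.973e-06) = 0.1872 Ω
Section 2: A = π(d/2)² = π(8.8500e-03 m)² = 2.461e-04 m²
R₂ = (2.59×10^-8)(3620)/(2.461e-04) = 0.381 Ω
R = R₁ + R₂ = 0.5683 Ω
V = IR = 189 × 0.5683 = 107 V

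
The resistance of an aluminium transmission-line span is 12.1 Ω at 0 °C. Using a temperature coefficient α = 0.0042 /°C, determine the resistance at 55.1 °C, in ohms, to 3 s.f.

14.9 Ω

ΔT = 55.1 − 0 = 55.1 °C
R = R₀(1 + αΔT) = 12.1 × (1 + 0.0042×55.1) = 12.1 × 1.231 = 14.9 Ω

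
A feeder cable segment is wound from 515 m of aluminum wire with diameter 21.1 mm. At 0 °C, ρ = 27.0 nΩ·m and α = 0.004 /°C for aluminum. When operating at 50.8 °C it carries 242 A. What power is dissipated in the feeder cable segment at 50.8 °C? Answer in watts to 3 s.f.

2800 W

ρ = 27.0 nΩ·m = 2.70×10^-8 Ω·m
A = π(d/2)² = π(1.0550e-02 m)² = 3.497e-04 m²
R₍0₎ = ρL/A = (2.70×10^-8)(515)/(3.497e-04) = 0.03977 Ω
R₍50.8₎ = R₍0₎(1 + αΔT) = 0.03977 × (1 + 0.004×50.8) = 0.04785 Ω
P = I²R = (242)² × 0.04785 = 2800 W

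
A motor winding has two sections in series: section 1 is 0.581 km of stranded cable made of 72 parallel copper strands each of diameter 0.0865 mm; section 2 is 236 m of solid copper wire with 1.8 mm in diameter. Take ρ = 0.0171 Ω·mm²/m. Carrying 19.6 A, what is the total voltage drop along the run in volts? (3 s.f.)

ρ = 0.0171 Ω·mm²/m = 1.71×10^-8 Ω·m
Section 1: A_strand = π(4.3250e-05)² = 5.877e-09 m²; R₁ = ρL/(N·A_s) = (1.71×10^-8)(581)/(72×5.877e-09) = 23.48 Ω
Section 2: A = π(d/2)² = π(9.0000e-04 m)² = 2.545e-06 m²
R₂ = (1.71×10^-8)(236)/(2.545e-06) = 1.586 Ω
R = R₁ + R₂ = 25.07 Ω
V = IR = 19.6 × 25.07 = 491 V

491 V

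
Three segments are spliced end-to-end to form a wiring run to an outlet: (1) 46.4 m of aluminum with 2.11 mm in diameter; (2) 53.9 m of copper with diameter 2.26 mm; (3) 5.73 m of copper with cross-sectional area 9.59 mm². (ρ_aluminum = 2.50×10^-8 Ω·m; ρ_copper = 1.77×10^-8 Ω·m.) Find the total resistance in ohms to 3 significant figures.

Seg 1: A = π(d/2)² = π(1.0550e-03 m)² = 3.497e-06 m²
R_1 = (2.50×10^-8)(46.4)/(3.497e-06) = 0.3317 Ω
Seg 2: A = π(d/2)² = π(1.1300e-03 m)² = 4.011e-06 m²
R_2 = (1.77×10^-8)(53.9)/(4.011e-06) = 0.2378 Ω
Seg 3: A = 9.59 mm² = 9.590e-06 m²
R_3 = (1.77×10^-8)(5.73)/(9.590e-06) = 0.01058 Ω
R_total = R_1 + R_2 + R_3 = 0.580 Ω

0.580 Ω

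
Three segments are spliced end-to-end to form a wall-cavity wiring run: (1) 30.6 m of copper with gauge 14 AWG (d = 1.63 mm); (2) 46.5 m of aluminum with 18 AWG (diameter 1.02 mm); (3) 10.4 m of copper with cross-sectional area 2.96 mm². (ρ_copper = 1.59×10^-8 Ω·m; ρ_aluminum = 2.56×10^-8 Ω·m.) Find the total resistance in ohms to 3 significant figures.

1.75 Ω

Seg 1: A = π(1.63/2 mm)² = π(8.1500e-04 m)² = 2.087e-06 m²
R_1 = (1.59×10^-8)(30.6)/(2.087e-06) = 0.2332 Ω
Seg 2: A = π(1.02/2 mm)² = π(5.1000e-04 m)² = 8.171e-07 m²
R_2 = (2.56×10^-8)(46.5)/(8.171e-07) = 1.457 Ω
Seg 3: A = 2.96 mm² = 2.960e-06 m²
R_3 = (1.59×10^-8)(10.4)/(2.960e-06) = 0.05586 Ω
R_total = R_1 + R_2 + R_3 = 1.75 Ω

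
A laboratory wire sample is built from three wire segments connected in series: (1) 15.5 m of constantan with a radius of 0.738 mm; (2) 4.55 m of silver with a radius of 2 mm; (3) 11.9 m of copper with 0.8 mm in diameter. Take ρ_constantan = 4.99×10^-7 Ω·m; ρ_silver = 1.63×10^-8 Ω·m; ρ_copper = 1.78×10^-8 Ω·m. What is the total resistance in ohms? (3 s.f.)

4.95 Ω

Seg 1: A = πr² = π(7.3800e-04 m)² = 1.711e-06 m²
R_1 = (4.99×10^-7)(15.5)/(1.711e-06) = 4.52 Ω
Seg 2: A = πr² = π(2.0000e-03 m)² = 1.257e-05 m²
R_2 = (1.63×10^-8)(4.55)/(1.257e-05) = 0.005902 Ω
Seg 3: A = π(d/2)² = π(4.0000e-04 m)² = 5.027e-07 m²
R_3 = (1.78×10^-8)(11.9)/(5.027e-07) = 0.4214 Ω
R_total = R_1 + R_2 + R_3 = 4.95 Ω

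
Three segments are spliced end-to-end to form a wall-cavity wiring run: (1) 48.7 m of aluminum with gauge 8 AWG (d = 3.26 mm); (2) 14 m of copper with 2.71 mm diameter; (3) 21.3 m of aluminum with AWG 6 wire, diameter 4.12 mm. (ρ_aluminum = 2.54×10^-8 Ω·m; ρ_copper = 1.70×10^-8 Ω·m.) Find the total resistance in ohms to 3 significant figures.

0.230 Ω

Seg 1: A = π(3.26/2 mm)² = π(1.6300e-03 m)² = 8.347e-06 m²
R_1 = (2.54×10^-8)(48.7)/(8.347e-06) = 0.1482 Ω
Seg 2: A = π(d/2)² = π(1.3550e-03 m)² = 5.768e-06 m²
R_2 = (1.70×10^-8)(14)/(5.768e-06) = 0.04126 Ω
Seg 3: A = π(4.12/2 mm)² = π(2.0600e-03 m)² = 1.333e-05 m²
R_3 = (2.54×10^-8)(21.3)/(1.333e-05) = 0.04058 Ω
R_total = R_1 + R_2 + R_3 = 0.230 Ω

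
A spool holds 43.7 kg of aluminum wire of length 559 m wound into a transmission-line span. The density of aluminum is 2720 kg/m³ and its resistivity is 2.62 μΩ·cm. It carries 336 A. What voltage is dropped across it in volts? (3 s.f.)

171 V

ρ = 2.62 μΩ·cm = 2.62×10^-8 Ω·m
A = m/(density·L) = 43.7/(2720×559) = 2.8741e-05 m²
R = ρL/A = (2.62×10^-8)(559)/(2.8741e-05) = 0.5096 Ω
V = IR = 336 × 0.5096 = 171 V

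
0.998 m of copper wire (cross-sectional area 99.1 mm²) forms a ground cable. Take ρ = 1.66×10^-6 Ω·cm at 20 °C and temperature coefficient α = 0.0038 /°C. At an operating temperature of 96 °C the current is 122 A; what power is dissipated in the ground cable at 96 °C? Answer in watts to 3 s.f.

3.21 W

ρ = 1.66×10^-6 Ω·cm = 1.66×10^-8 Ω·m
A = 99.1 mm² = 9.910e-05 m²
R₍20₎ = ρL/A = (1.66×10^-8)(0.998)/(9.910e-05) = 1.672×10^-4 Ω
R₍96₎ = R₍20₎(1 + αΔT) = 1.672×10^-4 × (1 + 0.0038×76) = 2.155×10^-4 Ω
P = I²R = (122)² × 2.155×10^-4 = 3.21 W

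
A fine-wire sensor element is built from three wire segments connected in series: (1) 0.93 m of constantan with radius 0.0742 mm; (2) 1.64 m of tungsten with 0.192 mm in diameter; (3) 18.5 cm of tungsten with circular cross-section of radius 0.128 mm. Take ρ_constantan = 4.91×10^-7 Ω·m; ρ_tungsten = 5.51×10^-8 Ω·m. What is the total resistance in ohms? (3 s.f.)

29.7 Ω

Seg 1: A = πr² = π(7.4200e-05 m)² = 1.730e-08 m²
R_1 = (4.91×10^-7)(0.93)/(1.730e-08) = 26.4 Ω
Seg 2: A = π(d/2)² = π(9.6000e-05 m)² = 2.895e-08 m²
R_2 = (5.51×10^-8)(1.64)/(2.895e-08) = 3.121 Ω
Seg 3: A = πr² = π(1.2800e-04 m)² = 5.147e-08 m²
R_3 = (5.51×10^-8)(0.185)/(5.147e-08) = 0.198 Ω
R_total = R_1 + R_2 + R_3 = 29.7 Ω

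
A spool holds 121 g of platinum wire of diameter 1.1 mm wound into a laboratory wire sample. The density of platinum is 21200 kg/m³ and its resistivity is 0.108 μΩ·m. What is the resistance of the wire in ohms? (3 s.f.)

0.683 Ω

ρ = 0.108 μΩ·m = 1.08×10^-7 Ω·m
A = π(d/2)² = π(5.5000e-04 m)² = 9.5033e-07 m²
L = m/(density·A) = 0.121/(21200×9.5033e-07) = 6.006 m
R = ρL/A = (1.08×10^-7)(6.006)/(9.5033e-07) = 0.683 Ω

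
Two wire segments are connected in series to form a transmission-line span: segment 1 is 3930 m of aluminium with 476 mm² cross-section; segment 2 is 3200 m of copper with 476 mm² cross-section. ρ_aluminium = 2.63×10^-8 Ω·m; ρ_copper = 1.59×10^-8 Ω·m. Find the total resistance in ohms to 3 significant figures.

Segment 1: A = 476 mm² = 4.760e-04 m²
R₁ = ρL/A = (2.63×10^-8)(3930)/(4.760e-04) = 0.2171 Ω
R₂ = (1.59×10^-8)(3200)/(4.760e-04) = 0.1069 Ω
R = R₁ + R₂ = 0.324 Ω

0.324 Ω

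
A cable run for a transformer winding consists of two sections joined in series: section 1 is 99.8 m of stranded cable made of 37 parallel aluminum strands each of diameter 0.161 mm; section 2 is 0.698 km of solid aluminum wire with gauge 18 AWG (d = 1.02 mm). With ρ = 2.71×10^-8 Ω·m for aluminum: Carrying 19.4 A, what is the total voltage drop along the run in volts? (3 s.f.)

519 V

Section 1: A_strand = π(8.0500e-05)² = 2.036e-08 m²; R₁ = ρL/(N·A_s) = (2.71×10^-8)(99.8)/(37×2.036e-08) = 3.591 Ω
Section 2: A = π(1.02/2 mm)² = π(5.1000e-04 m)² = 8.171e-07 m²
R₂ = (2.71×10^-8)(698)/(8.171e-07) = 23.15 Ω
R = R₁ + R₂ = 26.74 Ω
V = IR = 19.4 × 26.74 = 519 V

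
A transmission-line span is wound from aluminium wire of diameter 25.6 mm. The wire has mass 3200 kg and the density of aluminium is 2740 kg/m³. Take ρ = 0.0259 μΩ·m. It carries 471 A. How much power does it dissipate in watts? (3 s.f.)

25300 W

ρ = 0.0259 μΩ·m = 2.59×10^-8 Ω·m
A = π(d/2)² = π(1.2800e-02 m)² = 5.1472e-04 m²
L = m/(density·A) = 3200/(2740×5.1472e-04) = 2269 m
R = ρL/A = (2.59×10^-8)(2269)/(5.1472e-04) = 0.1142 Ω
P = I²R = (471)² × 0.1142 = 25300 W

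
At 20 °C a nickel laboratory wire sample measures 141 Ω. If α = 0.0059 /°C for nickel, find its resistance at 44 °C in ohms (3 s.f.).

161 Ω

ΔT = 44 − 20 = 24 °C
R = R₀(1 + αΔT) = 141 × (1 + 0.0059×24) = 141 × 1.142 = 161 Ω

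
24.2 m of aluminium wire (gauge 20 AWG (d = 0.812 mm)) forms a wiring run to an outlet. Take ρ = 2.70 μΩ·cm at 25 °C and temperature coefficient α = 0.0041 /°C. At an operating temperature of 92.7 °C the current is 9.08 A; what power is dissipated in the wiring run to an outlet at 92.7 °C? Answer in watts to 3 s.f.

133 W

ρ = 2.70 μΩ·cm = 2.70×10^-8 Ω·m
A = π(0.812/2 mm)² = π(4.0600e-04 m)² = 5.178e-07 m²
R₍25₎ = ρL/A = (2.70×10^-8)(24.2)/(5.178e-07) = 1.262 Ω
R₍92.7₎ = R₍25₎(1 + αΔT) = 1.262 × (1 + 0.0041×67.7) = 1.612 Ω
P = I²R = (9.08)² × 1.612 = 133 W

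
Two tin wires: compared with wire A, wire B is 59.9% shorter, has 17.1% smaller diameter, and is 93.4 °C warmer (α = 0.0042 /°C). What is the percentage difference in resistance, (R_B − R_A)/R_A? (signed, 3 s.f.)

R ∝ ρL/d² with ρ ∝ (1+αΔT), so R_B/R_A = (1 − 59.9/100) × (1 − 17.1/100)⁻² × (1 + 0.0042×93.4)
= 0.401 × 1.455 × 1.392 = 0.8124
(R_B − R_A)/R_A = 0.8124 − 1 = -18.8%

-18.8%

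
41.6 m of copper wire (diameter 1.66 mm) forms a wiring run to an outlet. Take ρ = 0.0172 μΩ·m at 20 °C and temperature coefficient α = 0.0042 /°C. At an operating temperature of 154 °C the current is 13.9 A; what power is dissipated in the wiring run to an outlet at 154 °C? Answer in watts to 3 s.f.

ρ = 0.0172 μΩ·m = 1.72×10^-8 Ω·m
A = π(d/2)² = π(8.3000e-04 m)² = 2.164e-06 m²
R₍20₎ = ρL/A = (1.72×10^-8)(41.6)/(2.164e-06) = 0.3306 Ω
R₍154₎ = R₍20₎(1 + αΔT) = 0.3306 × (1 + 0.0042×134) = 0.5167 Ω
P = I²R = (13.9)² × 0.5167 = 99.8 W

99.8 W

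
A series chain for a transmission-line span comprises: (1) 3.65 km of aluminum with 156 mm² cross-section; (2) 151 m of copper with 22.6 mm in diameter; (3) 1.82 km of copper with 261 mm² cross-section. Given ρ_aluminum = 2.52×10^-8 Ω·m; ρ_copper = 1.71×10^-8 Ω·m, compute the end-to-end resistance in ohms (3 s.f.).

Seg 1: A = 156 mm² = 1.560e-04 m²
R_1 = (2.52×10^-8)(3650)/(1.560e-04) = 0.5896 Ω
Seg 2: A = π(d/2)² = π(1.1300e-02 m)² = 4.011e-04 m²
R_2 = (1.71×10^-8)(151)/(4.011e-04) = 0.006437 Ω
Seg 3: A = 261 mm² = 2.610e-04 m²
R_3 = (1.71×10^-8)(1820)/(2.610e-04) = 0.1192 Ω
R_total = R_1 + R_2 + R_3 = 0.715 Ω

0.715 Ω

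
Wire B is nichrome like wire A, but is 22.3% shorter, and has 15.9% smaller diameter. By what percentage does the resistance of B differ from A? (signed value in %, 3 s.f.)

9.86%

R ∝ L/d², so R_B/R_A = (1 − 22.3/100) × (1 − 15.9/100)⁻²
= 0.777 × 1.414 = 1.099
(R_B − R_A)/R_A = 1.099 − 1 = 9.86%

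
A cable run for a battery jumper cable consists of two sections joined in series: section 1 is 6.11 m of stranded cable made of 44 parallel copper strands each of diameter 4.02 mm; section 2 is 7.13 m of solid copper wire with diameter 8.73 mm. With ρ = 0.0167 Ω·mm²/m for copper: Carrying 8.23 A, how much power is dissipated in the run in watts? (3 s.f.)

0.147 W

ρ = 0.0167 Ω·mm²/m = 1.67×10^-8 Ω·m
Section 1: A_strand = π(2.0100e-03)² = 1.269e-05 m²; R₁ = ρL/(N·A_s) = (1.67×10^-8)(6.11)/(44×1.269e-05) = 1.827×10^-4 Ω
Section 2: A = π(d/2)² = π(4.3650e-03 m)² = 5.986e-05 m²
R₂ = (1.67×10^-8)(7.13)/(5.986e-05) = 0.001989 Ω
R = R₁ + R₂ = 0.002172 Ω
P = I²R = (8.23)² × 0.002172 = 0.147 W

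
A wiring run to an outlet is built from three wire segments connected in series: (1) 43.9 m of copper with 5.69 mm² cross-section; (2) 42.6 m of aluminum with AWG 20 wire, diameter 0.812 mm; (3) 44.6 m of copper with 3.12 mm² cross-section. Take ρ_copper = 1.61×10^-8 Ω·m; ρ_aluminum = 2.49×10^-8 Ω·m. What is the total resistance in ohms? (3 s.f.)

2.40 Ω

Seg 1: A = 5.69 mm² = 5.690e-06 m²
R_1 = (1.61×10^-8)(43.9)/(5.690e-06) = 0.1242 Ω
Seg 2: A = π(0.812/2 mm)² = π(4.0600e-04 m)² = 5.178e-07 m²
R_2 = (2.49×10^-8)(42.6)/(5.178e-07) = 2.048 Ω
Seg 3: A = 3.12 mm² = 3.120e-06 m²
R_3 = (1.61×10^-8)(44.6)/(3.120e-06) = 0.2301 Ω
R_total = R_1 + R_2 + R_3 = 2.40 Ω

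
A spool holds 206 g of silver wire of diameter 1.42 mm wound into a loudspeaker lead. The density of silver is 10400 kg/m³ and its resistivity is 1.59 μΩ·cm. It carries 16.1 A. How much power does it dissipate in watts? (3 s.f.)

32.5 W

ρ = 1.59 μΩ·cm = 1.59×10^-8 Ω·m
A = π(d/2)² = π(7.1000e-04 m)² = 1.5837e-06 m²
L = m/(density·A) = 0.206/(10400×1.5837e-06) = 12.51 m
R = ρL/A = (1.59×10^-8)(12.51)/(1.5837e-06) = 0.1256 Ω
P = I²R = (16.1)² × 0.1256 = 32.5 W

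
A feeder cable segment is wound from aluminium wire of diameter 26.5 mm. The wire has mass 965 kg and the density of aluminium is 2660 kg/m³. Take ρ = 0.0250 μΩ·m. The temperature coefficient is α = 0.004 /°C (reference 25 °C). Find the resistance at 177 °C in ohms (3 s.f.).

ρ = 0.0250 μΩ·m = 2.50×10^-8 Ω·m
A = π(d/2)² = π(1.3250e-02 m)² = 5.5155e-04 m²
L = m/(density·A) = 965/(2660×5.5155e-04) = 657.8 m
R = ρL/A = (2.50×10^-8)(657.8)/(5.5155e-04) = 0.02981 Ω
R(177 °C) = 0.02981 × (1 + 0.004×152) = 0.0479 Ω

0.0479 Ω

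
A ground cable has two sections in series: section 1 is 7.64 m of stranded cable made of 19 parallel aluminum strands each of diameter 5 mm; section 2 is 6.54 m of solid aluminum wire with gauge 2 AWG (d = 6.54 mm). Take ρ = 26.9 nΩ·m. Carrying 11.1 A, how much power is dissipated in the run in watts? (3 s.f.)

ρ = 26.9 nΩ·m = 2.69×10^-8 Ω·m
Section 1: A_strand = π(2.5000e-03)² = 1.963e-05 m²; R₁ = ρL/(N·A_s) = (2.69×10^-8)(7.64)/(19×1.963e-05) = 5.509×10^-4 Ω
Section 2: A = π(6.54/2 mm)² = π(3.2700e-03 m)² = 3.359e-05 m²
R₂ = (2.69×10^-8)(6.54)/(3.359e-05) = 0.005237 Ω
R = R₁ + R₂ = 0.005788 Ω
P = I²R = (11.1)² × 0.005788 = 0.713 W

0.713 W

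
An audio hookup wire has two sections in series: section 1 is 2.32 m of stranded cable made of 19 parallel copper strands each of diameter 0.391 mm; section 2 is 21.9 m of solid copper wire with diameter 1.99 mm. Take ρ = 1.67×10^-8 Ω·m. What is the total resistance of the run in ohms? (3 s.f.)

0.135 Ω

Section 1: A_strand = π(1.9550e-04)² = 1.201e-07 m²; R₁ = ρL/(N·A_s) = (1.67×10^-8)(2.32)/(19×1.201e-07) = 0.01698 Ω
Section 2: A = π(d/2)² = π(9.9500e-04 m)² = 3.110e-06 m²
R₂ = (1.67×10^-8)(21.9)/(3.110e-06) = 0.1176 Ω
R = R₁ + R₂ = 0.135 Ω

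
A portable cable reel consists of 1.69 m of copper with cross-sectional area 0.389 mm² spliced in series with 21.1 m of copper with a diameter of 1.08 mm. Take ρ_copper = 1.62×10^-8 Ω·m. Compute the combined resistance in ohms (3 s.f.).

Segment 1: A = 0.389 mm² = 3.890e-07 m²
R₁ = ρL/A = (1.62×10^-8)(1.69)/(3.890e-07) = 0.07038 Ω
Segment 2: A = π(d/2)² = π(5.4000e-04 m)² = 9.161e-07 m²
R₂ = (1.62×10^-8)(21.1)/(9.161e-07) = 0.3731 Ω
R = R₁ + R₂ = 0.444 Ω

0.444 Ω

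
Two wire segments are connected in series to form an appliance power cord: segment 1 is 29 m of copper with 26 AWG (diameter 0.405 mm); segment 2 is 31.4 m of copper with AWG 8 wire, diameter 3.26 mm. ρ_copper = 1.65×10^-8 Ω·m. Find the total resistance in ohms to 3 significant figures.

3.78 Ω

Segment 1: A = π(0.405/2 mm)² = π(2.0250e-04 m)² = 1.288e-07 m²
R₁ = ρL/A = (1.65×10^-8)(29)/(1.288e-07) = 3.714 Ω
Segment 2: A = π(3.26/2 mm)² = π(1.6300e-03 m)² = 8.347e-06 m²
R₂ = (1.65×10^-8)(31.4)/(8.347e-06) = 0.06207 Ω
R = R₁ + R₂ = 3.78 Ω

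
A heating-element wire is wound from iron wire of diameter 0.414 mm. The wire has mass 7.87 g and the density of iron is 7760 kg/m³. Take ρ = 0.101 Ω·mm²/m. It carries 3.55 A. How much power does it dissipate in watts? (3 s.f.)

ρ = 0.101 Ω·mm²/m = 1.01×10^-7 Ω·m
A = π(d/2)² = π(2.0700e-04 m)² = 1.3461e-07 m²
L = m/(density·A) = 0.00787/(7760×1.3461e-07) = 7.534 m
R = ρL/A = (1.01×10^-7)(7.534)/(1.3461e-07) = 5.653 Ω
P = I²R = (3.55)² × 5.653 = 71.2 W

71.2 W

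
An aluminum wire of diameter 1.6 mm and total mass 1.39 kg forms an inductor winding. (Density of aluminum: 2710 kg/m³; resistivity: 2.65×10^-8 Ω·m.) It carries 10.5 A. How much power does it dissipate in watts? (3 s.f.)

371 W

A = π(d/2)² = π(8.0000e-04 m)² = 2.0106e-06 m²
L = m/(density·A) = 1.39/(2710×2.0106e-06) = 255.1 m
R = ρL/A = (2.65×10^-8)(255.1)/(2.0106e-06) = 3.362 Ω
P = I²R = (10.5)² × 3.362 = 371 W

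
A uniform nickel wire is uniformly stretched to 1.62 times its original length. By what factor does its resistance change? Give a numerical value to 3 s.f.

Volume constant ⇒ A' = A/k with k = 1.62. R' = ρ(kL)/(A/k) = k²R.
Factor = 2.62

2.62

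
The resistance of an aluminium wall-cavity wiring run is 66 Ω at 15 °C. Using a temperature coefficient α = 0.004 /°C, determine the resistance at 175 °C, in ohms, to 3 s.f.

ΔT = 175 − 15 = 160 °C
R = R₀(1 + αΔT) = 66 × (1 + 0.004×160) = 66 × 1.64 = 108 Ω

108 Ω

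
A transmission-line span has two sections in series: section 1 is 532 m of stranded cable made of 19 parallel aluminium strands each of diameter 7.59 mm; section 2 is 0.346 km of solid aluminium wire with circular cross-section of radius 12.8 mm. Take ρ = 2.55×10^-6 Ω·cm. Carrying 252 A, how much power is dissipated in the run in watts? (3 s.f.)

2090 W

ρ = 2.55×10^-6 Ω·cm = 2.55×10^-8 Ω·m
Section 1: A_strand = π(3.7950e-03)² = 4.525e-05 m²; R₁ = ρL/(N·A_s) = (2.55×10^-8)(532)/(19×4.525e-05) = 0.01578 Ω
Section 2: A = πr² = π(1.2800e-02 m)² = 5.147e-04 m²
R₂ = (2.55×10^-8)(346)/(5.147e-04) = 0.01714 Ω
R = R₁ + R₂ = 0.03292 Ω
P = I²R = (252)² × 0.03292 = 2090 W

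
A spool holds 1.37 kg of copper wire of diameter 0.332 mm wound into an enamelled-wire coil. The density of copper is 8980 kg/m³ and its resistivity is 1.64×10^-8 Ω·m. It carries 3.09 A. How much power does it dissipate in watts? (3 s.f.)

3190 W

A = π(d/2)² = π(1.6600e-04 m)² = 8.6570e-08 m²
L = m/(density·A) = 1.37/(8980×8.6570e-08) = 1762 m
R = ρL/A = (1.64×10^-8)(1762)/(8.6570e-08) = 333.9 Ω
P = I²R = (3.09)² × 333.9 = 3190 W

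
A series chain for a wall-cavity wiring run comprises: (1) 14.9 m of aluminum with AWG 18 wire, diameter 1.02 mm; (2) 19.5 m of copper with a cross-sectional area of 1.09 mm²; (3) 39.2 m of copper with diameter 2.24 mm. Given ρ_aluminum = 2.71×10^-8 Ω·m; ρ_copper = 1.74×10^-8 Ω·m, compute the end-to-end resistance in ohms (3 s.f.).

0.979 Ω

Seg 1: A = π(1.02/2 mm)² = π(5.1000e-04 m)² = 8.171e-07 m²
R_1 = (2.71×10^-8)(14.9)/(8.171e-07) = 0.4942 Ω
Seg 2: A = 1.09 mm² = 1.090e-06 m²
R_2 = (1.74×10^-8)(19.5)/(1.090e-06) = 0.3113 Ω
Seg 3: A = π(d/2)² = π(1.1200e-03 m)² = 3.941e-06 m²
R_3 = (1.74×10^-8)(39.2)/(3.941e-06) = 0.1731 Ω
R_total = R_1 + R_2 + R_3 = 0.979 Ω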